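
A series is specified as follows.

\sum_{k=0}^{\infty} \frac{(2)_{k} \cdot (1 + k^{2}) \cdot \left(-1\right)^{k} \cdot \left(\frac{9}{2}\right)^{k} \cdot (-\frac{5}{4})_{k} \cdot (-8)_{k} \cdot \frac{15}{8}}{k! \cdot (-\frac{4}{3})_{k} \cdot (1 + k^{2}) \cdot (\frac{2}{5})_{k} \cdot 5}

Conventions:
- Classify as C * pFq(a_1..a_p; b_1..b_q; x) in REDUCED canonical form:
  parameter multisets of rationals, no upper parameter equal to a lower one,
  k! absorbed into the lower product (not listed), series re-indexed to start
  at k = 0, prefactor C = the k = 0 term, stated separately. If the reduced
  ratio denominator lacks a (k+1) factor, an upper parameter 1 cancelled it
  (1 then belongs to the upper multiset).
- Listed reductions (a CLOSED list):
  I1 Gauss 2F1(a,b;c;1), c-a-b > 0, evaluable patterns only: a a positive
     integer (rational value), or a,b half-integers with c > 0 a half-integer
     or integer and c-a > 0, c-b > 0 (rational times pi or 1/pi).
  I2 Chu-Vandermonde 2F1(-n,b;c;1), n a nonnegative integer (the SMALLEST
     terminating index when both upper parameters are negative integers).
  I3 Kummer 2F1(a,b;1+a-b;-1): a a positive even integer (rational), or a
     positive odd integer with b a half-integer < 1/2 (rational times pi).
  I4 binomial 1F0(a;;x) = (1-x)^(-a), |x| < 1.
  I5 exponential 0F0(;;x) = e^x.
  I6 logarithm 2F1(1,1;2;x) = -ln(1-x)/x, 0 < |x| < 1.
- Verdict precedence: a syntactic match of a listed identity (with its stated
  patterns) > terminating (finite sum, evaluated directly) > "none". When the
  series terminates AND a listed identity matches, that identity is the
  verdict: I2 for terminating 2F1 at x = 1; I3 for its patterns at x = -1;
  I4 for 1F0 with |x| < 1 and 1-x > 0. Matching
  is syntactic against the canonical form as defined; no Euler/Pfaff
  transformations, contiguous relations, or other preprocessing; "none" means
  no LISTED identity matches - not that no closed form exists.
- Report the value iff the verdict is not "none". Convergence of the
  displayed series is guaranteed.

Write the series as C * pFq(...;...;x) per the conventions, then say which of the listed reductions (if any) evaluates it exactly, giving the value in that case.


The tell: with t_0 = \frac{3}{8}, striking the common factor k^2 + 1 reduces the term (prefactor 3/8).
Term ratio: r(k) = -\frac{9}{2} * (k-8) (k-\frac{5}{4}) (k+2) / [(k-\frac{4}{3}) (k+\frac{2}{5}) (k+1)] - rational in k. x = -\frac{9}{2}; t_0 = \frac{3}{8}; negate the roots.

This is \frac{3}{8} * 3F2(-8, -\frac{5}{4}, 2; -\frac{4}{3}, \frac{2}{5}; -\frac{9}{2}) in reduced canonical form. Verdict: terminating at k = 8: the factor (-8)_k kills every later term; summing the 9 survivors is exact. Exact value: \frac{10892422943242696862493}{734817364738048}.


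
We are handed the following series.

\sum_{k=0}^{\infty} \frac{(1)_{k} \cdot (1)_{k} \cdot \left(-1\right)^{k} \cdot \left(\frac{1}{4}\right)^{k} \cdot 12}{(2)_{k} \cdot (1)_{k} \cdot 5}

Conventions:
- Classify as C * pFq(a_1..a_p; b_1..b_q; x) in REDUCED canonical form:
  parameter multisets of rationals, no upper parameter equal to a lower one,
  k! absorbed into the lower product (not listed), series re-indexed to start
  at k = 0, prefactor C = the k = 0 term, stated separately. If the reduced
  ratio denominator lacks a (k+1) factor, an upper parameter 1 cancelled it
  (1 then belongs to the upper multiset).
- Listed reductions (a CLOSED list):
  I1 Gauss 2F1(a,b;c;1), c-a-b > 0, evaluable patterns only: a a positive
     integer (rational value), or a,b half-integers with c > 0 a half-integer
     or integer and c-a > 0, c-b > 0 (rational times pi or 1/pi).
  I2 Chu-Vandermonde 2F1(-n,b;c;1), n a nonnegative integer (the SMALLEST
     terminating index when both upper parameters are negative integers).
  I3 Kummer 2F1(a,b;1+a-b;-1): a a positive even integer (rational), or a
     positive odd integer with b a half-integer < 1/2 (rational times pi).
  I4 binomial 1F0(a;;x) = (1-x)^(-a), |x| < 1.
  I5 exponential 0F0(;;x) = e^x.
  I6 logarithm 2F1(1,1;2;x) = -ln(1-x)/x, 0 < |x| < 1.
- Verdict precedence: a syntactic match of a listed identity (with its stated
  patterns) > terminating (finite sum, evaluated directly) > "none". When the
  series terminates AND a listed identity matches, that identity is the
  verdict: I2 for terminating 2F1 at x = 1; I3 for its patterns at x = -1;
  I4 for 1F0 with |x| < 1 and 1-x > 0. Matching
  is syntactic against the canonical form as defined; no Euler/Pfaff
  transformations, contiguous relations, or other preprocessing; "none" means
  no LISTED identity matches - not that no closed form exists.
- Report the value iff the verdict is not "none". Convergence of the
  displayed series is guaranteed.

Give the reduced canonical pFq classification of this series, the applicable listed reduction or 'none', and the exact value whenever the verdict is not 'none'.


First insight: with t_0 = \frac{12}{5}, the constant factors (prefactor 12/5) combine into one prefactor.
Ratio: r(k) = -\frac{1}{4} * (k+1) (k+1) / [(k+2) (k+1)] - rational; roots negated = parameters, x = -\frac{1}{4}, C = \frac{12}{5}.

With C = \frac{12}{5}: the canonical form is 2F1(1, 1; 2; -\frac{1}{4}). Verdict: this is logarithm (I6) (the logarithm: parameters (1,1;2), x = -\frac{1}{4}). Value: \frac{48}{5} \cdot \ln\left(\frac{5}{4}\right).


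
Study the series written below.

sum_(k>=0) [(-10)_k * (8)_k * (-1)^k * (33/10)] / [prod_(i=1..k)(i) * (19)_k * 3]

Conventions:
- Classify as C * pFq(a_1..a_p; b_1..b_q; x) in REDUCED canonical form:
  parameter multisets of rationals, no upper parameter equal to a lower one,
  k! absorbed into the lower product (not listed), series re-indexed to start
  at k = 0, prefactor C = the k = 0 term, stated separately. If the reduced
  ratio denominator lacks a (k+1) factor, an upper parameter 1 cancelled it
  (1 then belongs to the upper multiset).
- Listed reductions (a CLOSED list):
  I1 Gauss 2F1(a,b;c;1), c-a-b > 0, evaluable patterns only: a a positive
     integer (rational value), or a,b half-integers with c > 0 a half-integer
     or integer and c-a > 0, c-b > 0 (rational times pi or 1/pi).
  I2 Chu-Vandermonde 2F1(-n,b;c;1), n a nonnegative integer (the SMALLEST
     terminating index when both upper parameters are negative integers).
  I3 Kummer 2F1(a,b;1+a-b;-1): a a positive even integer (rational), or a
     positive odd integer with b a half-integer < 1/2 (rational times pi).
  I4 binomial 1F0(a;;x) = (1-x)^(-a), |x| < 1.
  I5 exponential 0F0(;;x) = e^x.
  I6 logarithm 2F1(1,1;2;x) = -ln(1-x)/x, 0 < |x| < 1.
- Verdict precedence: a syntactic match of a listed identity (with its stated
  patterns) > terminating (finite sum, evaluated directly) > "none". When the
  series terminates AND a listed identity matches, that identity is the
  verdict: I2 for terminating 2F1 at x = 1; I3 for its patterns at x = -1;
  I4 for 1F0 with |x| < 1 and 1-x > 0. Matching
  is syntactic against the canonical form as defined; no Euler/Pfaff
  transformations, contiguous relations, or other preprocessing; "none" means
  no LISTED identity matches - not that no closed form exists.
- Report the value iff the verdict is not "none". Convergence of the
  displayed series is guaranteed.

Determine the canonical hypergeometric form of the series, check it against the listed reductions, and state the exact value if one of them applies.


At argument -1: a 2F1 with upper {-10, 8}, lower {19}, scaled by C = 11/10. Verdict: this is Kummer's theorem (I3) (x = -1; c = 19 equals 1+a-b for upper {-10, 8}: listed pattern). Hence: 1683/35.

Key step: t_0 being 11/10, the product of the first k integers (prefactor 11/10) is k!.
Adjacent-term ratio: r(k) = (-1) * (k-10) (k+8) / [(k+19) (k+1)] - rational in k, leading ratio (-1); with t_0 = 11/10, classification follows.


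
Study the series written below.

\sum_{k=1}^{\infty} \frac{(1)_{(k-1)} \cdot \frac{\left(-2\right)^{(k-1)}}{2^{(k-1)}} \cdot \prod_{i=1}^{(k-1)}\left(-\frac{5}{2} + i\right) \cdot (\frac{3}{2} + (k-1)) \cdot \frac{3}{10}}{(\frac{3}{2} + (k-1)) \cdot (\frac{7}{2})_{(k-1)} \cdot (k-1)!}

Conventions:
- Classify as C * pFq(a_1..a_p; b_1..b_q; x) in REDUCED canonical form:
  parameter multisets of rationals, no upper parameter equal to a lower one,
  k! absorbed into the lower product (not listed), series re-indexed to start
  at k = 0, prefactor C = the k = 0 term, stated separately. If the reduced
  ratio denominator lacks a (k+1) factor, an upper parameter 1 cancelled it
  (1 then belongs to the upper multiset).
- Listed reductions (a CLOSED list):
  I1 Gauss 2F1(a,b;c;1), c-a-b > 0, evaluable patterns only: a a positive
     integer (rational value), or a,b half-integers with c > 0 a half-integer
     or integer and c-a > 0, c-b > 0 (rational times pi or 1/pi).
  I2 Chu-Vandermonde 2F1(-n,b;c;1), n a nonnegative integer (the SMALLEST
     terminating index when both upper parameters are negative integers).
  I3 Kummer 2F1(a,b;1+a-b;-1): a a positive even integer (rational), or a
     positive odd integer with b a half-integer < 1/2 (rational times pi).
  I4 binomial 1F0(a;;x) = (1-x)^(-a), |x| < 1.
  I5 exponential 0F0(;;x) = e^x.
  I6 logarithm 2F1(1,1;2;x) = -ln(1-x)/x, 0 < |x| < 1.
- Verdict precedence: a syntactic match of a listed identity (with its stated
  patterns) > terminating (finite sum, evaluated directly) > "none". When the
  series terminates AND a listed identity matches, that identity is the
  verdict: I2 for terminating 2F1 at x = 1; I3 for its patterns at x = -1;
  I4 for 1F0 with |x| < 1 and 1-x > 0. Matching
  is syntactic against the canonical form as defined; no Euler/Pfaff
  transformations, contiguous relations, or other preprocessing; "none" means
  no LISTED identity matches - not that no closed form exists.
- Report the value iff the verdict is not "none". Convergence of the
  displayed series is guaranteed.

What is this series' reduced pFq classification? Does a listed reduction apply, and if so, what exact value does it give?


Prefactor \frac{3}{10}, argument -1: 2F1 with upper {-\frac{3}{2}, 1} over lower {\frac{7}{2}}. Verdict: the Kummer evaluation I3 fires (x = -1; c = \frac{7}{2} equals 1+a-b for upper {-\frac{3}{2}, 1}: listed pattern). Sum: \frac{9}{64} \cdot \pi.

The tell: x = -1 and striking the common factor k + 3/2 reduces the term (C = 3/10, x = -1).
Step ratio: r(k) = -1 * (k-\frac{3}{2}) (k+1) / [(k+\frac{7}{2}) (k+1)] - rational in k, leading ratio -1; with t_0 = \frac{3}{10}, classification follows.


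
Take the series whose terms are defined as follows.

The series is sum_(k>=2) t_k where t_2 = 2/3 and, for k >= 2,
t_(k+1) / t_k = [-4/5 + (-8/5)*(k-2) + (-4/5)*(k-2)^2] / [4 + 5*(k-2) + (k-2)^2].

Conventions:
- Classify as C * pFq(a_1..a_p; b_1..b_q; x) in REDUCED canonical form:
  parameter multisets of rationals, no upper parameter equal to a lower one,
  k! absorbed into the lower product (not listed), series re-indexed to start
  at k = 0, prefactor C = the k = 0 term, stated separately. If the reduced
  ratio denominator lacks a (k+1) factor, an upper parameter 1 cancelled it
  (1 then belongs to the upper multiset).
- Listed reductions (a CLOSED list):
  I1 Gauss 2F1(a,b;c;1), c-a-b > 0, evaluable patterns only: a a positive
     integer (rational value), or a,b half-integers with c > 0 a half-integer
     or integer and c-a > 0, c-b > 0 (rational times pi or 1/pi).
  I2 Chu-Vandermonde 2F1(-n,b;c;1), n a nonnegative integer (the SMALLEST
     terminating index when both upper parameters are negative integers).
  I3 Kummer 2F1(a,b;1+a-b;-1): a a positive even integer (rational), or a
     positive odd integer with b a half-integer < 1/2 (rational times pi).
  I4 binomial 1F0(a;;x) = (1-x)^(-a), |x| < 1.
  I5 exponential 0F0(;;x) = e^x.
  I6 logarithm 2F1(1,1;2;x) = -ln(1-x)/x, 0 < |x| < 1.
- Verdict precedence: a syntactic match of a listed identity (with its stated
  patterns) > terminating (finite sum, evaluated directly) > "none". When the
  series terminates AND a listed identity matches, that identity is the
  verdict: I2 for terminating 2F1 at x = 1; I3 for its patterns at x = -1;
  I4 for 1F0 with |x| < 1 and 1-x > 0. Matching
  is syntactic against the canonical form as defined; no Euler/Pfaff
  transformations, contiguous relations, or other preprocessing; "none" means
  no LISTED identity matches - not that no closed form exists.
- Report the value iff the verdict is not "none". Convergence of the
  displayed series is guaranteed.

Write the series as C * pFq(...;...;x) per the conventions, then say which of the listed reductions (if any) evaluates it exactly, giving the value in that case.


At argument -4/5: a 2F1 with upper {1, 1}, lower {4}, scaled by C = 2/3. Verdict: none (x = -4/5): each listed identity misses the multisets {1, 1} ; {4}.

The tell: with t_0 = 2/3, factor the ratio over Q (C = 2/3): negated roots = parameters.
Step ratio: r(k) = (-4/5) * (k+1) (k+1) / [(k+4) (k+1)] - rational; roots negated = parameters, x = (-4/5), C = 2/3.


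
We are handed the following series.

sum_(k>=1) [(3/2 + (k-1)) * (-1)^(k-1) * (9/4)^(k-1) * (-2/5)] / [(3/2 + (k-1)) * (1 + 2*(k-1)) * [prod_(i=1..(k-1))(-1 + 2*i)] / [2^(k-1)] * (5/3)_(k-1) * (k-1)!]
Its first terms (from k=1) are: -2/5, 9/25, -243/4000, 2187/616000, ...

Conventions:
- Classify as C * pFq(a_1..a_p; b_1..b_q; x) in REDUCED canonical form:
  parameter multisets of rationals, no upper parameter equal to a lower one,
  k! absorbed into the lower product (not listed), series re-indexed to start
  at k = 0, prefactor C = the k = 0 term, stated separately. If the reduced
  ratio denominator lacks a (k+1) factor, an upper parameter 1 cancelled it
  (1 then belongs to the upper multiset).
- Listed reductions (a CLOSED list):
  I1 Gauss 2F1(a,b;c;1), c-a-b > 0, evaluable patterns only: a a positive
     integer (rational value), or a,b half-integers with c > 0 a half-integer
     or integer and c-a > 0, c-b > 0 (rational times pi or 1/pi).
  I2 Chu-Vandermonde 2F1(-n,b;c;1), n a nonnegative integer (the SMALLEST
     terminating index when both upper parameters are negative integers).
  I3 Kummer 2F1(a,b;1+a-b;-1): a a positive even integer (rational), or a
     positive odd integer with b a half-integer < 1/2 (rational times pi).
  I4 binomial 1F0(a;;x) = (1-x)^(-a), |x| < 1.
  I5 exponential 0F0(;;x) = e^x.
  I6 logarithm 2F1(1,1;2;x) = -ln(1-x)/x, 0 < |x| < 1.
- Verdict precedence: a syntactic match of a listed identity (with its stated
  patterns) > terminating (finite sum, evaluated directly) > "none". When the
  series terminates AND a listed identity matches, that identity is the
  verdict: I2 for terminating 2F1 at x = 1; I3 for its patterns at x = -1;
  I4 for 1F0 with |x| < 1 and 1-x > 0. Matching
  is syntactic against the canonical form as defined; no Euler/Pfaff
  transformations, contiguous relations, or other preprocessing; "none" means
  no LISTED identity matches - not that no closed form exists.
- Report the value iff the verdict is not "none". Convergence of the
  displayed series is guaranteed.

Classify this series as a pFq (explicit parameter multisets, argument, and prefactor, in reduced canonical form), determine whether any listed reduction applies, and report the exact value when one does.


Classification (C = -2/5): 0F2 with upper {-}, lower {3/2, 5/3}, argument x = -9/4. Verdict: none - at argument -9/4 the multisets {-} ; {3/2, 5/3} match no listed identity.

Key observation: x = (-9/4) and the lower (2k+1) factor (prefactor -2/5) shifts a half-integer Pochhammer.
Step ratio: r(k) = (-9/4) * 1 / [(k+3/2) (k+5/3) (k+1)] - poly over poly, x = (-9/4) from leading terms; C = -2/5 at k = 0.


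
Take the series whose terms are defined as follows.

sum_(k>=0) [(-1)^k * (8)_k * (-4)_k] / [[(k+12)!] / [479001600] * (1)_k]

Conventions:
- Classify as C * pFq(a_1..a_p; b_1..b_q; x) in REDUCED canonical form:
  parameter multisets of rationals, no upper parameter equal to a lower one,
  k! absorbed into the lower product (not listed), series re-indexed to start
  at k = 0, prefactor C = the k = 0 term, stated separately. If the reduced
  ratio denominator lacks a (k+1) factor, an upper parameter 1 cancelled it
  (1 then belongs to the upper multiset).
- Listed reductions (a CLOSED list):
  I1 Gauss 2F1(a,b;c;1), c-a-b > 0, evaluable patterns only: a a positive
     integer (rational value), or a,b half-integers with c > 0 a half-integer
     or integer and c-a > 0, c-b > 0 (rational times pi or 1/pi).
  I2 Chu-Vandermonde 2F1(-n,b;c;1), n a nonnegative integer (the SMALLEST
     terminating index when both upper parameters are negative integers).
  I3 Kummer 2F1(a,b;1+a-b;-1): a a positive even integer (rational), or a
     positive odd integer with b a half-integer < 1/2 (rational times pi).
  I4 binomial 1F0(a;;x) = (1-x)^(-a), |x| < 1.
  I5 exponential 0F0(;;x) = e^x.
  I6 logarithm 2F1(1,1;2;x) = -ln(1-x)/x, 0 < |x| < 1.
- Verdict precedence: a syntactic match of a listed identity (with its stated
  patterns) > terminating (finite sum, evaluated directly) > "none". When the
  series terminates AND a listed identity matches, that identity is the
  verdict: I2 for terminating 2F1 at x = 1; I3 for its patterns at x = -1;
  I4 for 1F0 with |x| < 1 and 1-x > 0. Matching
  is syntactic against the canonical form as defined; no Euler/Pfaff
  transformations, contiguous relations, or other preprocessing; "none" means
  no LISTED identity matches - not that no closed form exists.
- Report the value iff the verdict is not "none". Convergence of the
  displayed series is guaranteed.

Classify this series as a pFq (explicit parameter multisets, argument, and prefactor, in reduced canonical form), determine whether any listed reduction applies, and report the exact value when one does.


Prefactor 1, argument -1: 2F1 with upper {-4, 8} over lower {13}. Verdict (x = -1): Kummer's theorem (I3) applies (x = -1; c = 13 equals 1+a-b for upper {-4, 8}: listed pattern). Hence: 99/14.

Key step: t_0 = 1 here, and (1)_k (C = 1, x = -1) is k! itself.
Step ratio: r(k) = (-1) * (k-4) (k+8) / [(k+13) (k+1)] - poly over poly, x = (-1) from leading terms; C = 1 at k = 0.


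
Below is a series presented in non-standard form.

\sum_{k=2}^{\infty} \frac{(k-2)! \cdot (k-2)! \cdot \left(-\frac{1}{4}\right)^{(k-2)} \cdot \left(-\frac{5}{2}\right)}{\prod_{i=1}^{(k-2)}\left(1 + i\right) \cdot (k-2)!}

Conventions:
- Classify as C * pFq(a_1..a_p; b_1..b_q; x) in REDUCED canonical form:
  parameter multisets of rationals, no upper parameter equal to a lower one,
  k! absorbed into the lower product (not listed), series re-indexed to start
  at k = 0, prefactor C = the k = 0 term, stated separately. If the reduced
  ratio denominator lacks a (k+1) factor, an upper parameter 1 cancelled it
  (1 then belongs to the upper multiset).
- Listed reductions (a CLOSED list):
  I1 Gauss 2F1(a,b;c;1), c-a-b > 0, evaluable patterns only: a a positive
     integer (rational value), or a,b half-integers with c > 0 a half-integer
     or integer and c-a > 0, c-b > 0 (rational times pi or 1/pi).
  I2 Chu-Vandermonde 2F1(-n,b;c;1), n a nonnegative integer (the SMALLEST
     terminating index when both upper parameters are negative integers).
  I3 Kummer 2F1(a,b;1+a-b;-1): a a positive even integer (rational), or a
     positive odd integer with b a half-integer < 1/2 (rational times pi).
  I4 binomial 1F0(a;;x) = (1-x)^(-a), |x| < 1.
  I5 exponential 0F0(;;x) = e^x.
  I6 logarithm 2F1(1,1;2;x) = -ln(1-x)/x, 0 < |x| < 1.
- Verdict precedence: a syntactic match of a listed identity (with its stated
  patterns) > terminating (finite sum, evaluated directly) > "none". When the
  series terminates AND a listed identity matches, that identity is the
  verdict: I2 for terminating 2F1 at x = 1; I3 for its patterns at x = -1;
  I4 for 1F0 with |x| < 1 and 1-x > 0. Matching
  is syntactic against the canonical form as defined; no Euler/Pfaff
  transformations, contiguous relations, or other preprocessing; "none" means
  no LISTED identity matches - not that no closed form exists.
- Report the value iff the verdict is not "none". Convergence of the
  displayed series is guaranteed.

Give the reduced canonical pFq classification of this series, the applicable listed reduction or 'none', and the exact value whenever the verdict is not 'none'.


x = -\frac{1}{4} here; the reduced form reads 2F1, upper {1, 1}, lower {2}, C = -\frac{5}{2}. Verdict: the logarithmic series (I6) applies (the logarithm: parameters (1,1;2), x = -\frac{1}{4}). Exact value: \left(-10\right) \cdot \ln\left(\frac{5}{4}\right).

The tell: t_0 = -\frac{5}{2} here, and the lower running product (prefactor -5/2) is a rising factorial.
Term ratio: r(k) = -\frac{1}{4} * (k+1) (k+1) / [(k+2) (k+1)] ; factor over Q: parameters, x = -\frac{1}{4}, and C = -\frac{5}{2}.


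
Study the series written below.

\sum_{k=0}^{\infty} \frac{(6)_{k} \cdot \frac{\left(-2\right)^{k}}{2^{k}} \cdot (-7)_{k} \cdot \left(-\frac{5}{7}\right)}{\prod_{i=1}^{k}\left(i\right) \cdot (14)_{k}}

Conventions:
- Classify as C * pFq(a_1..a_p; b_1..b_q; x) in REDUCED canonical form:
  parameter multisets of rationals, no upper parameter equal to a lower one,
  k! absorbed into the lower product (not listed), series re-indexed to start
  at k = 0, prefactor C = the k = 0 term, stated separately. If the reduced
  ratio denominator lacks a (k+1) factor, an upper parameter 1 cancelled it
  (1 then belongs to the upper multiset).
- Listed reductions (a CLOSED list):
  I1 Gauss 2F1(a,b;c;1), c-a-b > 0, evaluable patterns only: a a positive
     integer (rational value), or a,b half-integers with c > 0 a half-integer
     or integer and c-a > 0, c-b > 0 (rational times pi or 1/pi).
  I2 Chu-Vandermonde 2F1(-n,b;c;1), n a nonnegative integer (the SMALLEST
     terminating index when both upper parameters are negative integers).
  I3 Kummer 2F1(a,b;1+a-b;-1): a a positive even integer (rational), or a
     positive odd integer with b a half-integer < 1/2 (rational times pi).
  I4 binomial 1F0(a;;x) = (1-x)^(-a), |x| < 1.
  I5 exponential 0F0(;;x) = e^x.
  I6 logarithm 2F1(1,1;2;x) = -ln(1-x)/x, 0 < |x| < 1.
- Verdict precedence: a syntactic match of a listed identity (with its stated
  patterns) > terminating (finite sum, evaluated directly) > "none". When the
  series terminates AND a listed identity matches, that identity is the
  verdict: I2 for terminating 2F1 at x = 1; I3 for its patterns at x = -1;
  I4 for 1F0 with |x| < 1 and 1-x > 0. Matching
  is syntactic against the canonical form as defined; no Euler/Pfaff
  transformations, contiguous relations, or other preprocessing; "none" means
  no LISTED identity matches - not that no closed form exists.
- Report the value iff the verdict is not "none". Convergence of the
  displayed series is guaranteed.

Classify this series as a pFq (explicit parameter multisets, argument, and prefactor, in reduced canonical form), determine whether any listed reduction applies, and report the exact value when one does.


Canonical form: C = -\frac{5}{7} times 2F1 with upper {-7, 6}, lower {14}, x = -1. Verdict: this is Kummer (I3) (x = -1; c = 14 equals 1+a-b for upper {-7, 6}: listed pattern). Value: -\frac{143}{14}.

First insight: from the first term -\frac{5}{7}: the product of the first k integers (C = -5/7) is k!.
Ratio: r(k) = -1 * (k-7) (k+6) / [(k+14) (k+1)] - rational in k. x = -1; t_0 = -\frac{5}{7}; negate the roots.


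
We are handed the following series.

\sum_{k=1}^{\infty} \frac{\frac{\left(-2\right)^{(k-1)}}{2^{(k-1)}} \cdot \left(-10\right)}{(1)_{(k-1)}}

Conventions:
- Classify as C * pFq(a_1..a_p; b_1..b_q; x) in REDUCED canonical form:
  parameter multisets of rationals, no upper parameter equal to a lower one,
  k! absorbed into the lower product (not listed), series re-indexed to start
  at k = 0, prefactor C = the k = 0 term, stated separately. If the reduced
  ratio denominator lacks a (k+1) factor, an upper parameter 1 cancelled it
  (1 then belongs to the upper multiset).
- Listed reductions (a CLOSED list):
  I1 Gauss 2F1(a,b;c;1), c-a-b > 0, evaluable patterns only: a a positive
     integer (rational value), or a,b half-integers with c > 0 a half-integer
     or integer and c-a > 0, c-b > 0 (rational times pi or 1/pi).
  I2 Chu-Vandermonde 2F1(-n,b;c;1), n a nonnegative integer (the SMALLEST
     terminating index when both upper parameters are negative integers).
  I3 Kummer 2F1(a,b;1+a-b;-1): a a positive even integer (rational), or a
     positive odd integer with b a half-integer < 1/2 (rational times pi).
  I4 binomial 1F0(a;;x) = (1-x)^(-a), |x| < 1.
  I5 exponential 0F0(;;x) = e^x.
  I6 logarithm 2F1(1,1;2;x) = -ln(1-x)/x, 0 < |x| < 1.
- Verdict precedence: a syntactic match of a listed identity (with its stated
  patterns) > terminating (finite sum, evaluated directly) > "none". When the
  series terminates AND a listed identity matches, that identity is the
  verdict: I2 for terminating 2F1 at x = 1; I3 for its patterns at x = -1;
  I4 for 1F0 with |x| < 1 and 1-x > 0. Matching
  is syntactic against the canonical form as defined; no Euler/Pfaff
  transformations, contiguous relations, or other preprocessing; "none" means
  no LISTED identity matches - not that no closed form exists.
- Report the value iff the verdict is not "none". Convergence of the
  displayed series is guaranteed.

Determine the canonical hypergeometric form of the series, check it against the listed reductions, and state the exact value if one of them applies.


The tell: x = -1 and the two k-th powers (prefactor -10) combine into one argument.
Ratio: r(k) = -1 * 1 / [(k+1)] - rational in k. x = -1; t_0 = -10; negate the roots.

Reduced: x = -1, 0F0, upper = {-}, lower = {-}, C = -10. Verdict: exponential (I5) matches (the 0F0 exponential series at x = -1). Exact value: \left(-10\right) \cdot e^{-1}.


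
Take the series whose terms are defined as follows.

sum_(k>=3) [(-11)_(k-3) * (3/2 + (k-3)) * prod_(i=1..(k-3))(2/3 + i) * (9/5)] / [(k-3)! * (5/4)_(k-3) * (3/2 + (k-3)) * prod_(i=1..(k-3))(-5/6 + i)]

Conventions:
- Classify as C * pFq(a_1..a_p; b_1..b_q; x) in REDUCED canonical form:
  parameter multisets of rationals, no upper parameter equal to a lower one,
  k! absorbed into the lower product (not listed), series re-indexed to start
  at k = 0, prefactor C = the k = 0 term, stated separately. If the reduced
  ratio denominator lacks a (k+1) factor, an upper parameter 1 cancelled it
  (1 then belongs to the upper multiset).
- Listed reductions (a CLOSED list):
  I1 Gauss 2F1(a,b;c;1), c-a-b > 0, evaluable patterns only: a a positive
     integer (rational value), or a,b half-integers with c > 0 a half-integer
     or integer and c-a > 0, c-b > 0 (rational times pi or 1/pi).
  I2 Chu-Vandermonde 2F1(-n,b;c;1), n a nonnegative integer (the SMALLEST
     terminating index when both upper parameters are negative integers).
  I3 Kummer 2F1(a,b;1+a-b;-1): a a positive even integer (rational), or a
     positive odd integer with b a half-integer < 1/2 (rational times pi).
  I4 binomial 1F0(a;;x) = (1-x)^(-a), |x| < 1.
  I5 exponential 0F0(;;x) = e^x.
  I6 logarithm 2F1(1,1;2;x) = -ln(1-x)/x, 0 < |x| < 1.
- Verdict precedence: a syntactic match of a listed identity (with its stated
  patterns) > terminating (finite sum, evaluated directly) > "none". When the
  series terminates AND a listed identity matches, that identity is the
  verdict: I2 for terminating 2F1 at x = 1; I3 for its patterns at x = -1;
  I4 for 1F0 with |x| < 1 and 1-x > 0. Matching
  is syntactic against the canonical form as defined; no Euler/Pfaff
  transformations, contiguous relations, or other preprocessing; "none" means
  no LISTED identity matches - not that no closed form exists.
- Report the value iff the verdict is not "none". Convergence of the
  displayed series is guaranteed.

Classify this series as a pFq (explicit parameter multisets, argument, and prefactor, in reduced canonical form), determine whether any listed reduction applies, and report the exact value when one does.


This is 9/5 * 2F2(-11, 5/3; 1/6, 5/4; 1) in reduced canonical form. Verdict: terminating - upper parameter -11 makes this a finite sum (last index 11), evaluated exactly. Value: 30826405400956384569361379/6900115491951598551009375.

Structural cue: from the first term 9/5: the lower running product (C = 9/5) is a rising factorial.
Consecutive-term ratio: r(k) = 1 * (k-11) (k+5/3) / [(k+1/6) (k+5/4) (k+1)] - poly over poly, x = 1 from leading terms; C = 9/5 at k = 0.


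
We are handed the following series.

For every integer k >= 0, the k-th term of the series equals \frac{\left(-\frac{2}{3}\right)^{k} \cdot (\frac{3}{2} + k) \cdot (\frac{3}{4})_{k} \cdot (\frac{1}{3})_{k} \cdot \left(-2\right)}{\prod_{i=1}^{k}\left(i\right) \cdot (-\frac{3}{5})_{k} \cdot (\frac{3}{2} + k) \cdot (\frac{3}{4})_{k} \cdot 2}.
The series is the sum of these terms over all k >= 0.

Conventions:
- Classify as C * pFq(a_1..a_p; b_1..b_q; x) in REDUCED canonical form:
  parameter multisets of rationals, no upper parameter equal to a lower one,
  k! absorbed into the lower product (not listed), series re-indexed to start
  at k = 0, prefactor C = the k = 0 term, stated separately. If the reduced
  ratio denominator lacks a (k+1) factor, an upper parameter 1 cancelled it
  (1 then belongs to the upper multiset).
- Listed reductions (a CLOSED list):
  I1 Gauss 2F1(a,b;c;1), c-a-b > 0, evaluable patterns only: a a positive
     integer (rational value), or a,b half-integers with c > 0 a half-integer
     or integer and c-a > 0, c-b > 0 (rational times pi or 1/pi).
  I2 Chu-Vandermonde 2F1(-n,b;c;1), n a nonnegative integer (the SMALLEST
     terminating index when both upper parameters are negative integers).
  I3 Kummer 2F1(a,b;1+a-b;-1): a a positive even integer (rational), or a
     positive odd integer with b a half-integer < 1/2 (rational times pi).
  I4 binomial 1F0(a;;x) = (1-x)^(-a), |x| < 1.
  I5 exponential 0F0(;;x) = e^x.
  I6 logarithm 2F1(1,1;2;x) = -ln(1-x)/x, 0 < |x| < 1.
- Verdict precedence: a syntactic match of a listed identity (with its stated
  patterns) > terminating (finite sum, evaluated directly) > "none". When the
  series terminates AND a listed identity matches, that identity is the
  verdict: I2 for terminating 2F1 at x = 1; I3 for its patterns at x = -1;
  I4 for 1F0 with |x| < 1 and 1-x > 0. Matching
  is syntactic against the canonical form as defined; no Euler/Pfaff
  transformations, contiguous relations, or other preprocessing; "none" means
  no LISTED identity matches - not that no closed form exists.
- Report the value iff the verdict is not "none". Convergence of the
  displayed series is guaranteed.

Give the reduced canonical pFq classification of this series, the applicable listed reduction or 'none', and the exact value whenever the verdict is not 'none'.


With C = -1: the canonical form is 1F1(\frac{1}{3}; -\frac{3}{5}; -\frac{2}{3}). Verdict: no listed reduction: x = -\frac{2}{3} and upper {\frac{1}{3}} fail every I1-I6 pattern.

Key step: x = -\frac{2}{3} and the product of the first k integers (C = -1, x = -2/3) is k!.
Term ratio: r(k) = -\frac{2}{3} * (k+\frac{1}{3}) / [(k-\frac{3}{5}) (k+1)] - poly over poly, x = -\frac{2}{3} from leading terms; C = -1 at k = 0.


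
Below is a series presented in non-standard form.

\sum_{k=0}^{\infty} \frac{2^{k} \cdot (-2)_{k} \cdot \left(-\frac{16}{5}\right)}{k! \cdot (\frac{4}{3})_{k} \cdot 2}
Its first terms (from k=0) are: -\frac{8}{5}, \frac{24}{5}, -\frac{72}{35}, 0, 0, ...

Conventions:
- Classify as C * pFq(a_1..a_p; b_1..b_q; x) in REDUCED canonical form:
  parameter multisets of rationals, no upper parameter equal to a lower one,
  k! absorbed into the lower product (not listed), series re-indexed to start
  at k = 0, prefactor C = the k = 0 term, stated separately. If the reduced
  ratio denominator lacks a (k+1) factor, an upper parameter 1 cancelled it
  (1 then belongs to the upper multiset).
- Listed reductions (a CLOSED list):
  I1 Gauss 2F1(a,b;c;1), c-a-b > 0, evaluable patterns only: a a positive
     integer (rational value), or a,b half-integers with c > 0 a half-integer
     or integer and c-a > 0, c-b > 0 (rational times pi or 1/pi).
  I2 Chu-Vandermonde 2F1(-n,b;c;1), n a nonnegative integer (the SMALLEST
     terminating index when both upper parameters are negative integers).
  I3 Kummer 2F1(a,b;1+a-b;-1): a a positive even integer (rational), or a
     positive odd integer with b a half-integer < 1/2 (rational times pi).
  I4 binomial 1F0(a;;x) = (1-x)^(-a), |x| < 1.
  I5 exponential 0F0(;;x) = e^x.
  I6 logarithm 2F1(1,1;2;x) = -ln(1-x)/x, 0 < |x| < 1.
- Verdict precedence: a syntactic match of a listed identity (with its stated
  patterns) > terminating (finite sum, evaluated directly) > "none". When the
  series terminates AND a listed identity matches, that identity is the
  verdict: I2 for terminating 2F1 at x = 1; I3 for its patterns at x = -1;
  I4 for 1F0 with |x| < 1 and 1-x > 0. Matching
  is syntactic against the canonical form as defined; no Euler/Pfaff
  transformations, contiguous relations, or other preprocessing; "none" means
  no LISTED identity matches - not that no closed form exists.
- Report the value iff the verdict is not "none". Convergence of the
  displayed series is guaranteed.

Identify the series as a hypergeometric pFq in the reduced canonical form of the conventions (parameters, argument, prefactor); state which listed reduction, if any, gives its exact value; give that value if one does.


Reduced: x = 2, 1F1, upper = {-2}, lower = {\frac{4}{3}}, C = -\frac{8}{5}. Verdict: terminating at k = 2: the factor (-2)_k kills every later term; summing the 3 survivors is exact. Its exact value is \frac{8}{7}.

First insight: x = 2 and the constant factors (prefactor -8/5) combine into one prefactor.
Adjacent-term ratio: r(k) = 2 * (k-2) / [(k+\frac{4}{3}) (k+1)] - poly over poly, x = 2 from leading terms; C = -\frac{8}{5} at k = 0.


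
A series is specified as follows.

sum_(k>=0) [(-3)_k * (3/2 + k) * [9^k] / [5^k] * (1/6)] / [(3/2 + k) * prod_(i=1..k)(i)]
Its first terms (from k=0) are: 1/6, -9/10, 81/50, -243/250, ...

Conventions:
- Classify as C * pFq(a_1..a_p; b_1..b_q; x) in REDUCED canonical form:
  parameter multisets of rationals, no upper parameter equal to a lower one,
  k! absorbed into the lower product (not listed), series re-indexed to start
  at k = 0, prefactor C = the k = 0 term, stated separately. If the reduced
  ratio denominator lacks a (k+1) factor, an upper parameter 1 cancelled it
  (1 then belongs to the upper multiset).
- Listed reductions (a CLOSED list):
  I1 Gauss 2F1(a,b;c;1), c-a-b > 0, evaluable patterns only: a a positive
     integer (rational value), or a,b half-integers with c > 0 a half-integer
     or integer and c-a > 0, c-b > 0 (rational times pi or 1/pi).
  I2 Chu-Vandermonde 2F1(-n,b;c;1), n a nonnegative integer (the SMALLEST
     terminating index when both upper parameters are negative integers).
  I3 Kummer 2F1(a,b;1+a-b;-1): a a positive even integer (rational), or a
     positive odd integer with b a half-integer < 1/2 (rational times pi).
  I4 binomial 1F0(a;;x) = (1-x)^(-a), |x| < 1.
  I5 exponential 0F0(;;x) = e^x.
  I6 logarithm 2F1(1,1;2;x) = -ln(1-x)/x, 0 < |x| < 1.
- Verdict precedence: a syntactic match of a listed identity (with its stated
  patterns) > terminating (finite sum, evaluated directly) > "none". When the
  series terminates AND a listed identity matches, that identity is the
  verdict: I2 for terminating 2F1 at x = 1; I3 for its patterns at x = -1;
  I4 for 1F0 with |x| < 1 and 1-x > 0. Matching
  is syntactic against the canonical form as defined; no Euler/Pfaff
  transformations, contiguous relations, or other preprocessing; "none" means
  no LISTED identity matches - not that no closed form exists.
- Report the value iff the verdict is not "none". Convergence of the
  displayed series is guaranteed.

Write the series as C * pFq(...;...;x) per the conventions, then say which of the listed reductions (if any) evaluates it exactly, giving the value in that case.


x = 9/5 here; the reduced form reads 1F0, upper {-3}, lower {-}, C = 1/6. Verdict: terminating at k = 3: the factor (-3)_k kills every later term; summing the 4 survivors is exact. Its exact value is -32/375.

Key observation: t_0 being 1/6, the product of the first k integers (C = 1/6) is k!.
Ratio: r(k) = (9/5) * (k-3) / [(k+1)] - rational in k. x = (9/5); t_0 = 1/6; negate the roots.


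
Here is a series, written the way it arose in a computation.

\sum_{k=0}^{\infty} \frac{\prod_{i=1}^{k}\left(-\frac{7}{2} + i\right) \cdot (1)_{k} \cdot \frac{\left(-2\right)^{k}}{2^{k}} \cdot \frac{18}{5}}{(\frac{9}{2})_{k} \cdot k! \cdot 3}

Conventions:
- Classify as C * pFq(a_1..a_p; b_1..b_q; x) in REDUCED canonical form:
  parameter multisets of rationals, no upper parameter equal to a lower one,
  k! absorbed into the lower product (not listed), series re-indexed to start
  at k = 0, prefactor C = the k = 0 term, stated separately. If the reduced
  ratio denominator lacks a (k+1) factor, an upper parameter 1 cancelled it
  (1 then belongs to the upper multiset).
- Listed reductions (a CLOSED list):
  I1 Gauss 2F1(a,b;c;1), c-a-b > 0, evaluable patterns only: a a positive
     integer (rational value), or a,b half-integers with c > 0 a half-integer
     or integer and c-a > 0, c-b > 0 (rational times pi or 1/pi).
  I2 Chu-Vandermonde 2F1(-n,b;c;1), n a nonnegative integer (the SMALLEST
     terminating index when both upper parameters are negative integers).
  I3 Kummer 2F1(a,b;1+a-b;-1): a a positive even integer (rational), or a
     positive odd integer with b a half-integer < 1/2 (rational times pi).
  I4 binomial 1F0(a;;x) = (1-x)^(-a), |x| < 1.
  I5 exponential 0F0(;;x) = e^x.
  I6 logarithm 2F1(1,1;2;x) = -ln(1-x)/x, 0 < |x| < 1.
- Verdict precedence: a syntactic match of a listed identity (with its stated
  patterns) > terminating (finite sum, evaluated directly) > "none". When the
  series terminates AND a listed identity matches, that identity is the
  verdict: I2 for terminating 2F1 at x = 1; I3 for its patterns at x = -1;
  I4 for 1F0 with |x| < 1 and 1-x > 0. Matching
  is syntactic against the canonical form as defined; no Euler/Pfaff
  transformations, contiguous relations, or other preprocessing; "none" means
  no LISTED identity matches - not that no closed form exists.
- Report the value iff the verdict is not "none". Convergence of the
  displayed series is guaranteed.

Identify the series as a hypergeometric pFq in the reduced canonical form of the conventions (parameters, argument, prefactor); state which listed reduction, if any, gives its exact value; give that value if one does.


Prefactor \frac{6}{5}, argument -1: 2F1 with upper {-\frac{5}{2}, 1} over lower {\frac{9}{2}}. Verdict at x = -1: Kummer's theorem (I3) matches (x = -1; c = \frac{9}{2} equals 1+a-b for upper {-\frac{5}{2}, 1}: listed pattern). Value: \frac{21}{32} \cdot \pi.

Key observation: t_0 being \frac{6}{5}, the two k-th powers (C = 6/5, x = -1) combine into one argument.
Adjacent-term ratio: r(k) = -1 * (k-\frac{5}{2}) (k+1) / [(k+\frac{9}{2}) (k+1)] - poly over poly, x = -1 from leading terms; C = \frac{6}{5} at k = 0.


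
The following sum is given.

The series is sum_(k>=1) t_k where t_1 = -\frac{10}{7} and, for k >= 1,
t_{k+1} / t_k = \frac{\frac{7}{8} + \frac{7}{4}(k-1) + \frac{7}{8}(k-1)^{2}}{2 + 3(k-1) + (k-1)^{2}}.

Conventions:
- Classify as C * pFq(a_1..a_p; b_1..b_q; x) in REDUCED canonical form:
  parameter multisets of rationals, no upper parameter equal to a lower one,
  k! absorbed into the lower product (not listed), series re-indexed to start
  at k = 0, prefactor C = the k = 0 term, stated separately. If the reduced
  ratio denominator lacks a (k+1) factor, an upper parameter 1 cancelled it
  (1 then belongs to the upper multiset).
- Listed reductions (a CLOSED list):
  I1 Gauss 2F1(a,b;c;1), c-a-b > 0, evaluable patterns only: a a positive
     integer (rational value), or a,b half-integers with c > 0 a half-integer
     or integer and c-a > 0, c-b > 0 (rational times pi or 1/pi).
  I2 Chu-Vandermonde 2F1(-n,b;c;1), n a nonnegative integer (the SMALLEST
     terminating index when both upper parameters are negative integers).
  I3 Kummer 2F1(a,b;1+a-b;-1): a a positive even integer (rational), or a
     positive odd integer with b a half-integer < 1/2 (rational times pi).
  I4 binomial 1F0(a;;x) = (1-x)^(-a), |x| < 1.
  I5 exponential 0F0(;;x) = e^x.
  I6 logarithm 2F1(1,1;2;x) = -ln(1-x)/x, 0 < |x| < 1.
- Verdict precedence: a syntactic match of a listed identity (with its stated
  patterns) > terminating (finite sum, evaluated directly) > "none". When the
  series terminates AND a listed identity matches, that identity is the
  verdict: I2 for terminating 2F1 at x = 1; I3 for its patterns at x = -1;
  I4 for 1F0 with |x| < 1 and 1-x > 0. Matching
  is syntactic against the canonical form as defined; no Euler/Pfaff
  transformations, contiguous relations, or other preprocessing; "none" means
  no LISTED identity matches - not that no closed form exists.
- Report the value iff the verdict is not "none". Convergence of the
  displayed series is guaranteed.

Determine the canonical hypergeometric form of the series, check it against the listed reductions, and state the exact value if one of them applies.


Structural cue: from the first term -\frac{10}{7}: the expanded ratio factors over Q; C = -10/7, x = 7/8, roots give parameters.
Step ratio: r(k) = \frac{7}{8} * (k+1) (k+1) / [(k+2) (k+1)] - rational in k. x = \frac{7}{8}; t_0 = -\frac{10}{7}; negate the roots.

This is -\frac{10}{7} * 2F1(1, 1; 2; \frac{7}{8}) in reduced canonical form. Verdict: the I6 logarithm reduction applies (the logarithm: parameters (1,1;2), x = \frac{7}{8}). Hence: \frac{80}{49} \cdot \ln\left(\frac{1}{8}\right).
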